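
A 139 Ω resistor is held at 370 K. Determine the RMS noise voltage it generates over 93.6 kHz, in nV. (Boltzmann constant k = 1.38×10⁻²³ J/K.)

V_n = √(4kTRB)
4kTRB = 4 × 1.38×10⁻²³ × 370 × 1.39×10² × 9.36×10⁴ = 2.66×10⁻¹³ V²
V_n = √(2.66×10⁻¹³) = 5.15×10⁻⁷ V = 515 nV

515 nV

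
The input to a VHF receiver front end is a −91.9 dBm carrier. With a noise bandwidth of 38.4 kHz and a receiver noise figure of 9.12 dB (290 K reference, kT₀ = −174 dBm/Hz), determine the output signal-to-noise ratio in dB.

27.1 dB

Noise floor: N = −174 + 10 log₁₀(B) + NF
10 log₁₀(3.84×10⁴) = 45.84 dB
N = −174 + 45.84 + 9.12 = −119.04 dBm
SNR = P_sig − N = −91.9 − (−119.04) = 27.14 dB → 27.1 dB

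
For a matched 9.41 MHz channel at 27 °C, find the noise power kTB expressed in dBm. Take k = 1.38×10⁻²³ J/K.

−104.1 dBm

T = 27 °C + 273.15 = 300.15 K
P_n = kTB = 1.38×10⁻²³ × 300.15 × 9.41×10⁶ = 3.90×10⁻¹⁴ W
In dBm: 10 log₁₀(3.90×10⁻¹⁴ / 10⁻³) = −104.1 dBm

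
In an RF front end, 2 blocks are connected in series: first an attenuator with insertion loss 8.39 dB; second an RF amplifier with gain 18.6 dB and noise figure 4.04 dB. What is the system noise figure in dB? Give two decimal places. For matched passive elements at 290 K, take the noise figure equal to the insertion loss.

Convert to linear (a loss of L dB is a gain of −L dB): F_i = 10^(NF_i/10), G_i = 10^(G_i,dB/10)
  Stage 1: F_1 = 10^(8.39/10) = 6.902, G_1 = 10^(−8.39/10) = 0.1449
  Stage 2: F_2 = 10^(4.04/10) = 2.535, G_2 = 10^(18.6/10) = 72.44
Friis cascade:
  F = 6.902 + (2.535 − 1)/0.1449 = 17.50
NF = 10 log₁₀(17.50) = 12.43 dB

12.43 dB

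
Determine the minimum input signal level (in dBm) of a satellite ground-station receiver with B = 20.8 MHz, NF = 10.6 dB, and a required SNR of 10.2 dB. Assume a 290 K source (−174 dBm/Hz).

−80.0 dBm

Sensitivity = −174 + 10 log₁₀(B) + NF + SNR_min
= −174 + 73.18 + 10.6 + 10.2
= −80.02 dBm → −80.0 dBm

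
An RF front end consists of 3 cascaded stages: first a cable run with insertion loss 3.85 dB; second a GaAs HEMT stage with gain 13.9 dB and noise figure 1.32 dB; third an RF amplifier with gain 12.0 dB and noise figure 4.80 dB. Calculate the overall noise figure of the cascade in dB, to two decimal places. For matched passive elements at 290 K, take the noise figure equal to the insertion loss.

Convert to linear (a loss of L dB is a gain of −L dB): F_i = 10^(NF_i/10), G_i = 10^(G_i,dB/10)
  Stage 1: F_1 = 10^(3.85/10) = 2.427, G_1 = 10^(−3.85/10) = 0.4121
  Stage 2: F_2 = 10^(1.32/10) = 1.355, G_2 = 10^(13.9/10) = 24.55
  Stage 3: F_3 = 10^(4.80/10) = 3.020, G_3 = 10^(12.0/10) = 15.85
Friis cascade:
  F = 2.427 + (1.355 − 1)/0.4121 + (3.020 − 1)/10.12 = 3.488
NF = 10 log₁₀(3.488) = 5.43 dB

5.43 dB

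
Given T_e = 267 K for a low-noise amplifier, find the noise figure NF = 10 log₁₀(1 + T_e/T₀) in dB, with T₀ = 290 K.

F = 1 + T_e/T₀ = 1 + 267/290 = 1.92069
NF = 10 log₁₀(1.92069) = 2.83 dB

2.83 dB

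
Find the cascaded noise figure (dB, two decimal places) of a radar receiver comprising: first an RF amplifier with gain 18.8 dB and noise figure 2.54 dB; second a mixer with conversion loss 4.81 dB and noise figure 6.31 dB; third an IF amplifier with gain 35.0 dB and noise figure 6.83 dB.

Convert to linear (a loss of L dB is a gain of −L dB): F_i = 10^(NF_i/10), G_i = 10^(G_i,dB/10)
  Stage 1: F_1 = 10^(2.54/10) = 1.795, G_1 = 10^(18.8/10) = 75.86
  Stage 2: F_2 = 10^(6.31/10) = 4.276, G_2 = 10^(−4.81/10) = 0.3304
  Stage 3: F_3 = 10^(6.83/10) = 4.819, G_3 = 10^(35.0/10) = 3162
Friis cascade:
  F = 1.795 + (4.276 − 1)/75.86 + (4.819 − 1)/25.06 = 1.990
NF = 10 log₁₀(1.990) = 2.99 dB

2.99 dB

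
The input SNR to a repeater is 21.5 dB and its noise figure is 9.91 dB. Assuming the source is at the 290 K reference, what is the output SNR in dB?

By definition F = SNR_in/SNR_out, so in dB: SNR_out = SNR_in − NF
SNR_out = 21.5 − 9.91 = 11.59 dB

11.59 dB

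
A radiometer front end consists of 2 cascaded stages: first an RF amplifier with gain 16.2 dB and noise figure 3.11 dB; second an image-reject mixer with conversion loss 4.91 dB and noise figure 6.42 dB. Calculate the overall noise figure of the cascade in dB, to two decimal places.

Convert to linear (a loss of L dB is a gain of −L dB): F_i = 10^(NF_i/10), G_i = 10^(G_i,dB/10)
  Stage 1: F_1 = 10^(3.11/10) = 2.046, G_1 = 10^(16.2/10) = 41.69
  Stage 2: F_2 = 10^(6.42/10) = 4.385, G_2 = 10^(−4.91/10) = 0.3228
Friis cascade:
  F = 2.046 + (4.385 − 1)/41.69 = 2.128
NF = 10 log₁₀(2.128) = 3.28 dB

3.28 dB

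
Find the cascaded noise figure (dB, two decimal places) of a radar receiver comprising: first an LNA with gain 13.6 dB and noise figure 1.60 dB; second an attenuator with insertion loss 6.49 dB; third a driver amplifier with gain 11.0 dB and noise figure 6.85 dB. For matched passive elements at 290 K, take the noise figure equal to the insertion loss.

3.70 dB

Convert to linear (a loss of L dB is a gain of −L dB): F_i = 10^(NF_i/10), G_i = 10^(G_i,dB/10)
  Stage 1: F_1 = 10^(1.60/10) = 1.445, G_1 = 10^(13.6/10) = 22.91
  Stage 2: F_2 = 10^(6.49/10) = 4.457, G_2 = 10^(−6.49/10) = 0.2244
  Stage 3: F_3 = 10^(6.85/10) = 4.842, G_3 = 10^(11.0/10) = 12.59
Friis cascade:
  F = 1.445 + (4.457 − 1)/22.91 + (4.842 − 1)/5.140 = 2.344
NF = 10 log₁₀(2.344) = 3.70 dB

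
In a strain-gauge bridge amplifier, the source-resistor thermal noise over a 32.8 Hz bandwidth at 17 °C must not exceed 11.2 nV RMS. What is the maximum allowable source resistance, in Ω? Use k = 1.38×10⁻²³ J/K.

T = 17 °C + 273.15 = 290.15 K
Johnson–Nyquist: V_n = √(4kTRB) ⇒ R = V_n² / (4kTB)
4kTB = 4 × 1.38×10⁻²³ × 290.15 × 3.28×10¹ = 5.25×10⁻¹⁹
R = (1.12×10⁻⁸)² / 5.25×10⁻¹⁹ = 2.39×10² Ω = 239 Ω

239 Ω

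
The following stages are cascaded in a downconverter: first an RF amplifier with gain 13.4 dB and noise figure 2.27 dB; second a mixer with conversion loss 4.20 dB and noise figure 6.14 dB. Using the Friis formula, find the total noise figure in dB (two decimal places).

Convert to linear (a loss of L dB is a gain of −L dB): F_i = 10^(NF_i/10), G_i = 10^(G_i,dB/10)
  Stage 1: F_1 = 10^(2.27/10) = 1.687, G_1 = 10^(13.4/10) = 21.88
  Stage 2: F_2 = 10^(6.14/10) = 4.111, G_2 = 10^(−4.20/10) = 0.3802
Friis cascade:
  F = 1.687 + (4.111 − 1)/21.88 = 1.829
NF = 10 log₁₀(1.829) = 2.62 dB

2.62 dB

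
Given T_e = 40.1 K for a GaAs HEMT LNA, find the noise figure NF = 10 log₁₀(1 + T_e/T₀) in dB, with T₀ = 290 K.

0.562 dB

F = 1 + T_e/T₀ = 1 + 40.1/290 = 1.13828
NF = 10 log₁₀(1.13828) = 0.562 dB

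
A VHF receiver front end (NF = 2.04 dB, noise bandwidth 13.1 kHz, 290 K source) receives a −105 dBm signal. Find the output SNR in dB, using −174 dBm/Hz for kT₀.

25.8 dB

Noise floor: N = −174 + 10 log₁₀(B) + NF
10 log₁₀(1.31×10⁴) = 41.17 dB
N = −174 + 41.17 + 2.04 = −130.79 dBm
SNR = P_sig − N = −105 − (−130.79) = 25.79 dB → 25.8 dB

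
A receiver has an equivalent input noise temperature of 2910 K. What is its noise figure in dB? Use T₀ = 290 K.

10.43 dB

F = 1 + T_e/T₀ = 1 + 2910/290 = 11.0345
NF = 10 log₁₀(11.0345) = 10.43 dB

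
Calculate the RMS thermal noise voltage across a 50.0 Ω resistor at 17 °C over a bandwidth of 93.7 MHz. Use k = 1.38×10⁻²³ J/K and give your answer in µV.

T = 17 °C + 273.15 = 290.15 K
V_n = √(4kTRB)
4kTRB = 4 × 1.38×10⁻²³ × 290.15 × 5.00×10¹ × 9.37×10⁷ = 7.50×10⁻¹¹ V²
V_n = √(7.50×10⁻¹¹) = 8.66×10⁻⁶ V = 8.66 µV

8.66 µV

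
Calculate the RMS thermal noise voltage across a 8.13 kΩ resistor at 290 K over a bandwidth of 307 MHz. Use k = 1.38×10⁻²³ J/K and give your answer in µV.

200 µV

V_n = √(4kTRB)
4kTRB = 4 × 1.38×10⁻²³ × 290 × 8.13×10³ × 3.07×10⁸ = 4.00×10⁻⁸ V²
V_n = √(4.00×10⁻⁸) = 2.00×10⁻⁴ V = 200 µV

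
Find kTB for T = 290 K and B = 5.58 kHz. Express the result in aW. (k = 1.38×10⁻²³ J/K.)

22.3 aW

P_n = kTB = 1.38×10⁻²³ × 290 × 5.58×10³ = 2.23×10⁻¹⁷ W = 22.3 aW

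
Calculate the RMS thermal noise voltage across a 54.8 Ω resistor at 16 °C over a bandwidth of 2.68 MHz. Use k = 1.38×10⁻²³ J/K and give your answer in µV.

1.53 µV

T = 16 °C + 273.15 = 289.15 K
V_n = √(4kTRB)
4kTRB = 4 × 1.38×10⁻²³ × 289.15 × 5.48×10¹ × 2.68×10⁶ = 2.34×10⁻¹² V²
V_n = √(2.34×10⁻¹²) = 1.53×10⁻⁶ V = 1.53 µV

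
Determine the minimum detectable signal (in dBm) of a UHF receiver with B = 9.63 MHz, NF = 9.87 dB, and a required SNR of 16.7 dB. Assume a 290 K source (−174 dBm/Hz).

Sensitivity = −174 + 10 log₁₀(B) + NF + SNR_min
= −174 + 69.84 + 9.87 + 16.7
= −77.59 dBm → −77.6 dBm

−77.6 dBm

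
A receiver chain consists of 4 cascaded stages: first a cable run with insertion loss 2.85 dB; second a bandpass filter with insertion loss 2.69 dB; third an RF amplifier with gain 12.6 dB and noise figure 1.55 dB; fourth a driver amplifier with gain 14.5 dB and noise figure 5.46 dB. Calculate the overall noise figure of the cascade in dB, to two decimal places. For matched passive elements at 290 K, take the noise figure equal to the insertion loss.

Convert to linear (a loss of L dB is a gain of −L dB): F_i = 10^(NF_i/10), G_i = 10^(G_i,dB/10)
  Stage 1: F_1 = 10^(2.85/10) = 1.928, G_1 = 10^(−2.85/10) = 0.5188
  Stage 2: F_2 = 10^(2.69/10) = 1.858, G_2 = 10^(−2.69/10) = 0.5383
  Stage 3: F_3 = 10^(1.55/10) = 1.429, G_3 = 10^(12.6/10) = 18.20
  Stage 4: F_4 = 10^(5.46/10) = 3.516, G_4 = 10^(14.5/10) = 28.18
Friis cascade:
  F = 1.928 + (1.858 − 1)/0.5188 + (1.429 − 1)/0.2793 + (3.516 − 1)/5.082 = 5.612
NF = 10 log₁₀(5.612) = 7.49 dB

7.49 dB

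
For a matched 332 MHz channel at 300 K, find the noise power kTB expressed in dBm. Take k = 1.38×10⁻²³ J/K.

−88.6 dBm

P_n = kTB = 1.38×10⁻²³ × 300 × 3.32×10⁸ = 1.37×10⁻¹² W
In dBm: 10 log₁₀(1.37×10⁻¹² / 10⁻³) = −88.6 dBm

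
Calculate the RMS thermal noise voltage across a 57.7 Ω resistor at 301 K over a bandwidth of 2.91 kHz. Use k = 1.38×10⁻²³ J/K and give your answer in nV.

52.8 nV

V_n = √(4kTRB)
4kTRB = 4 × 1.38×10⁻²³ × 301 × 5.77×10¹ × 2.91×10³ = 2.79×10⁻¹⁵ V²
V_n = √(2.79×10⁻¹⁵) = 5.28×10⁻⁸ V = 52.8 nV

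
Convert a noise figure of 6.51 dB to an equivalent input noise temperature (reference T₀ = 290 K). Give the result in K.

F = 10^(6.51/10) = 4.47713
T_e = (F − 1)·T₀ = (4.47713 − 1) × 290 = 1008 K

1008 K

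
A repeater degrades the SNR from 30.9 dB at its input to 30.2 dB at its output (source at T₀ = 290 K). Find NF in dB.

0.7 dB

NF (dB) = SNR_in(dB) − SNR_out(dB) when the source is at T₀
NF = 30.9 − 30.2 = 0.7 dB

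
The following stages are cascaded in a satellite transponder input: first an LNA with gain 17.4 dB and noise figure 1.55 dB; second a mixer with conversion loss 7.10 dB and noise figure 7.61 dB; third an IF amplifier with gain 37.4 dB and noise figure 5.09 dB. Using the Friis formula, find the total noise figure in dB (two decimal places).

2.36 dB

Convert to linear (a loss of L dB is a gain of −L dB): F_i = 10^(NF_i/10), G_i = 10^(G_i,dB/10)
  Stage 1: F_1 = 10^(1.55/10) = 1.429, G_1 = 10^(17.4/10) = 54.95
  Stage 2: F_2 = 10^(7.61/10) = 5.768, G_2 = 10^(−7.10/10) = 0.1950
  Stage 3: F_3 = 10^(5.09/10) = 3.228, G_3 = 10^(37.4/10) = 5495
Friis cascade:
  F = 1.429 + (5.768 − 1)/54.95 + (3.228 − 1)/10.72 = 1.724
NF = 10 log₁₀(1.724) = 2.36 dB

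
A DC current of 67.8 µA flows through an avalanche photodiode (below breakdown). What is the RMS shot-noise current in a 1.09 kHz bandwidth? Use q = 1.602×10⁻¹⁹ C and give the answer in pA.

I_n = √(2qI·B)
2qI·B = 2 × 1.602×10⁻¹⁹ × 6.78×10⁻⁵ × 1.09×10³ = 2.37×10⁻²⁰ A²
I_n = √(2.37×10⁻²⁰) = 1.54×10⁻¹⁰ A = 154 pA

154 pA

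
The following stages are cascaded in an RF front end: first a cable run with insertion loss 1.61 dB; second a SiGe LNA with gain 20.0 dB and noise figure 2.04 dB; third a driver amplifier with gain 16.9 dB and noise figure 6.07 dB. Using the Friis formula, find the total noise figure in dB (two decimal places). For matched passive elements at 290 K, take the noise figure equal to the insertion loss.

Convert to linear (a loss of L dB is a gain of −L dB): F_i = 10^(NF_i/10), G_i = 10^(G_i,dB/10)
  Stage 1: F_1 = 10^(1.61/10) = 1.449, G_1 = 10^(−1.61/10) = 0.6902
  Stage 2: F_2 = 10^(2.04/10) = 1.600, G_2 = 10^(20.0/10) = 100.0
  Stage 3: F_3 = 10^(6.07/10) = 4.046, G_3 = 10^(16.9/10) = 48.98
Friis cascade:
  F = 1.449 + (1.600 − 1)/0.6902 + (4.046 − 1)/69.02 = 2.362
NF = 10 log₁₀(2.362) = 3.73 dB

3.73 dB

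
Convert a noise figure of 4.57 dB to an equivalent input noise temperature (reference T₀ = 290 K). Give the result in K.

541 K

F = 10^(4.57/10) = 2.86418
T_e = (F − 1)·T₀ = (2.86418 − 1) × 290 = 541 K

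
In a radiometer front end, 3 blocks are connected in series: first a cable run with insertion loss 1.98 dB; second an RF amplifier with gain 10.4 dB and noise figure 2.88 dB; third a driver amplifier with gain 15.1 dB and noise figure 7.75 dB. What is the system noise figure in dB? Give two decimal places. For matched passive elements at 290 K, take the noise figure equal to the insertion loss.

5.77 dB

Convert to linear (a loss of L dB is a gain of −L dB): F_i = 10^(NF_i/10), G_i = 10^(G_i,dB/10)
  Stage 1: F_1 = 10^(1.98/10) = 1.578, G_1 = 10^(−1.98/10) = 0.6339
  Stage 2: F_2 = 10^(2.88/10) = 1.941, G_2 = 10^(10.4/10) = 10.96
  Stage 3: F_3 = 10^(7.75/10) = 5.957, G_3 = 10^(15.1/10) = 32.36
Friis cascade:
  F = 1.578 + (1.941 − 1)/0.6339 + (5.957 − 1)/6.950 = 3.775
NF = 10 log₁₀(3.775) = 5.77 dB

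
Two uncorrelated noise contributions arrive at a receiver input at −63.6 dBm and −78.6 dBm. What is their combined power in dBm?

−63.5 dBm

Convert to linear, add, convert back:
P₁ = 4.37×10⁻¹⁰ W, P₂ = 1.38×10⁻¹¹ W
P_tot = 4.50×10⁻¹⁰ W → 10 log₁₀(P_tot / 10⁻³) = −63.5 dBm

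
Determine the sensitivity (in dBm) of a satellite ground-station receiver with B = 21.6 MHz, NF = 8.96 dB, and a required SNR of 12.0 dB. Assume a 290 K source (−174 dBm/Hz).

Sensitivity = −174 + 10 log₁₀(B) + NF + SNR_min
= −174 + 73.34 + 8.96 + 12.0
= −79.70 dBm → −79.7 dBm

−79.7 dBm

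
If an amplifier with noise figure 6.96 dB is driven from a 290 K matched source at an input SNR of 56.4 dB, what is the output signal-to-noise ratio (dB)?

By definition F = SNR_in/SNR_out, so in dB: SNR_out = SNR_in − NF
SNR_out = 56.4 − 6.96 = 49.44 dB

49.44 dB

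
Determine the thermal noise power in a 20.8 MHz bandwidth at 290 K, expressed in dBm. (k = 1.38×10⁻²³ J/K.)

P_n = kTB = 1.38×10⁻²³ × 290 × 2.08×10⁷ = 8.32×10⁻¹⁴ W
In dBm: 10 log₁₀(8.32×10⁻¹⁴ / 10⁻³) = −100.8 dBm

−100.8 dBm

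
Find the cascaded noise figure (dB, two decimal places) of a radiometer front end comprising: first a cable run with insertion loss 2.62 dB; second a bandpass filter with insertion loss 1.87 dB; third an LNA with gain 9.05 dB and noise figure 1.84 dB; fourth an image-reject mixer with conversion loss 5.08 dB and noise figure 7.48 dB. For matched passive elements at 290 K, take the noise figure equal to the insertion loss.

7.71 dB

Convert to linear (a loss of L dB is a gain of −L dB): F_i = 10^(NF_i/10), G_i = 10^(G_i,dB/10)
  Stage 1: F_1 = 10^(2.62/10) = 1.828, G_1 = 10^(−2.62/10) = 0.5470
  Stage 2: F_2 = 10^(1.87/10) = 1.538, G_2 = 10^(−1.87/10) = 0.6501
  Stage 3: F_3 = 10^(1.84/10) = 1.528, G_3 = 10^(9.05/10) = 8.035
  Stage 4: F_4 = 10^(7.48/10) = 5.598, G_4 = 10^(−5.08/10) = 0.3105
Friis cascade:
  F = 1.828 + (1.538 − 1)/0.5470 + (1.528 − 1)/0.3556 + (5.598 − 1)/2.858 = 5.904
NF = 10 log₁₀(5.904) = 7.71 dB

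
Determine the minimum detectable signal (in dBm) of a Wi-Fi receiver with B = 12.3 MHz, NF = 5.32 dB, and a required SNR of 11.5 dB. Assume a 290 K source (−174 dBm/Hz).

Sensitivity = −174 + 10 log₁₀(B) + NF + SNR_min
= −174 + 70.9 + 5.32 + 11.5
= −86.28 dBm → −86.3 dBm

−86.3 dBm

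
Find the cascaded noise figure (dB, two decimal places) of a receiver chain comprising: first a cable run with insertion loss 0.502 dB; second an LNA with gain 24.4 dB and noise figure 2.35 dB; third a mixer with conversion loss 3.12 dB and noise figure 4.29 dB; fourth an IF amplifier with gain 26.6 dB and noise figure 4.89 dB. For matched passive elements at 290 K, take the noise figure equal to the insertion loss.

Convert to linear (a loss of L dB is a gain of −L dB): F_i = 10^(NF_i/10), G_i = 10^(G_i,dB/10)
  Stage 1: F_1 = 10^(0.502/10) = 1.123, G_1 = 10^(−0.502/10) = 0.8908
  Stage 2: F_2 = 10^(2.35/10) = 1.718, G_2 = 10^(24.4/10) = 275.4
  Stage 3: F_3 = 10^(4.29/10) = 2.685, G_3 = 10^(−3.12/10) = 0.4875
  Stage 4: F_4 = 10^(4.89/10) = 3.083, G_4 = 10^(26.6/10) = 457.1
Friis cascade:
  F = 1.123 + (1.718 − 1)/0.8908 + (2.685 − 1)/245.4 + (3.083 − 1)/119.6 = 1.953
NF = 10 log₁₀(1.953) = 2.91 dB

2.91 dB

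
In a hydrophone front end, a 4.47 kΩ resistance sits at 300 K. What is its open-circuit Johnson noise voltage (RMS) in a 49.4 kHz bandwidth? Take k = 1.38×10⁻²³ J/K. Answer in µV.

1.91 µV

V_n = √(4kTRB)
4kTRB = 4 × 1.38×10⁻²³ × 300 × 4.47×10³ × 4.94×10⁴ = 3.66×10⁻¹² V²
V_n = √(3.66×10⁻¹²) = 1.91×10⁻⁶ V = 1.91 µV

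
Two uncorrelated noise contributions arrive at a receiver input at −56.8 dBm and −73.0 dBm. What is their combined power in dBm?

Convert to linear, add, convert back:
P₁ = 2.09×10⁻⁹ W, P₂ = 5.01×10⁻¹¹ W
P_tot = 2.14×10⁻⁹ W → 10 log₁₀(P_tot / 10⁻³) = −56.7 dBm

−56.7 dBm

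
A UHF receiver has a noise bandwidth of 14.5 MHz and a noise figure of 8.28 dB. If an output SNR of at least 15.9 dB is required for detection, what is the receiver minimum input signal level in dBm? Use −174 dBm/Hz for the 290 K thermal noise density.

−78.2 dBm

Sensitivity = −174 + 10 log₁₀(B) + NF + SNR_min
= −174 + 71.61 + 8.28 + 15.9
= −78.21 dBm → −78.2 dBm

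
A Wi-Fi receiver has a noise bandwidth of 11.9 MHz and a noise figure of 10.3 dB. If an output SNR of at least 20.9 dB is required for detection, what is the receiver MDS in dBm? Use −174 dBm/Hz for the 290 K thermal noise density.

Sensitivity = −174 + 10 log₁₀(B) + NF + SNR_min
= −174 + 70.76 + 10.3 + 20.9
= −72.04 dBm → −72.0 dBm

−72.0 dBm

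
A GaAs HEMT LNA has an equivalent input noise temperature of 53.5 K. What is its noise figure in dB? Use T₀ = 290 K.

0.735 dB

F = 1 + T_e/T₀ = 1 + 53.5/290 = 1.18448
NF = 10 log₁₀(1.18448) = 0.735 dB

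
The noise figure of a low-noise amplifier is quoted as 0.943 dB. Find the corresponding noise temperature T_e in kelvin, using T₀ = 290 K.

70.3 K

F = 10^(0.943/10) = 1.24251
T_e = (F − 1)·T₀ = (1.24251 − 1) × 290 = 70.3 K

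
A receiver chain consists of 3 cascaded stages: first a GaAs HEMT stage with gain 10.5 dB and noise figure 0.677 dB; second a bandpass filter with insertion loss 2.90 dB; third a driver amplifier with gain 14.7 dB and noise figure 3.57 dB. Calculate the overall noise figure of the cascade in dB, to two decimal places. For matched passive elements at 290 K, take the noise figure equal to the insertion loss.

1.69 dB

Convert to linear (a loss of L dB is a gain of −L dB): F_i = 10^(NF_i/10), G_i = 10^(G_i,dB/10)
  Stage 1: F_1 = 10^(0.677/10) = 1.169, G_1 = 10^(10.5/10) = 11.22
  Stage 2: F_2 = 10^(2.90/10) = 1.950, G_2 = 10^(−2.90/10) = 0.5129
  Stage 3: F_3 = 10^(3.57/10) = 2.275, G_3 = 10^(14.7/10) = 29.51
Friis cascade:
  F = 1.169 + (1.950 − 1)/11.22 + (2.275 − 1)/5.754 = 1.475
NF = 10 log₁₀(1.475) = 1.69 dB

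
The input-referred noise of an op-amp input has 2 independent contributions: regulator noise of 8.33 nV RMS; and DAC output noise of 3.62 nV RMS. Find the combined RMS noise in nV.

9.08 nV

Uncorrelated sources add in power (mean-square): V_tot = √(ΣV_i²)
V_tot = √[(8.33×10⁻⁹)² + (3.62×10⁻⁹)²] = 9.08×10⁻⁹ V = 9.08 nV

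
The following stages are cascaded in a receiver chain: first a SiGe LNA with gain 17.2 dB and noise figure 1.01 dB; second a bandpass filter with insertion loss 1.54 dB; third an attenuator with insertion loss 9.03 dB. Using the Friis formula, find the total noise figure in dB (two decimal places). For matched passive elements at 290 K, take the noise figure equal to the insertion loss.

Convert to linear (a loss of L dB is a gain of −L dB): F_i = 10^(NF_i/10), G_i = 10^(G_i,dB/10)
  Stage 1: F_1 = 10^(1.01/10) = 1.262, G_1 = 10^(17.2/10) = 52.48
  Stage 2: F_2 = 10^(1.54/10) = 1.426, G_2 = 10^(−1.54/10) = 0.7015
  Stage 3: F_3 = 10^(9.03/10) = 7.998, G_3 = 10^(−9.03/10) = 0.1250
Friis cascade:
  F = 1.262 + (1.426 − 1)/52.48 + (7.998 − 1)/36.81 = 1.460
NF = 10 log₁₀(1.460) = 1.64 dB

1.64 dB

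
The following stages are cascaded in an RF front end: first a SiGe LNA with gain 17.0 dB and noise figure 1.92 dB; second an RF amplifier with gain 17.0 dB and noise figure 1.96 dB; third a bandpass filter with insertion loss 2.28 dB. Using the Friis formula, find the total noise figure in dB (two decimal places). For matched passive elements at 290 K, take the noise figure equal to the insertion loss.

Convert to linear (a loss of L dB is a gain of −L dB): F_i = 10^(NF_i/10), G_i = 10^(G_i,dB/10)
  Stage 1: F_1 = 10^(1.92/10) = 1.556, G_1 = 10^(17.0/10) = 50.12
  Stage 2: F_2 = 10^(1.96/10) = 1.570, G_2 = 10^(17.0/10) = 50.12
  Stage 3: F_3 = 10^(2.28/10) = 1.690, G_3 = 10^(−2.28/10) = 0.5916
Friis cascade:
  F = 1.556 + (1.570 − 1)/50.12 + (1.690 − 1)/2512 = 1.568
NF = 10 log₁₀(1.568) = 1.95 dB

1.95 dB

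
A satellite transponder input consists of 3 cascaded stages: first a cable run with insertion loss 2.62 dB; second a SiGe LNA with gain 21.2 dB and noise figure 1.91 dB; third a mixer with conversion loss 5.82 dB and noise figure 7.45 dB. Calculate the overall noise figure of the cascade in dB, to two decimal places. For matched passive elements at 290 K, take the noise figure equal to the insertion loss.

4.63 dB

Convert to linear (a loss of L dB is a gain of −L dB): F_i = 10^(NF_i/10), G_i = 10^(G_i,dB/10)
  Stage 1: F_1 = 10^(2.62/10) = 1.828, G_1 = 10^(−2.62/10) = 0.5470
  Stage 2: F_2 = 10^(1.91/10) = 1.552, G_2 = 10^(21.2/10) = 131.8
  Stage 3: F_3 = 10^(7.45/10) = 5.559, G_3 = 10^(−5.82/10) = 0.2618
Friis cascade:
  F = 1.828 + (1.552 − 1)/0.5470 + (5.559 − 1)/72.11 = 2.901
NF = 10 log₁₀(2.901) = 4.63 dB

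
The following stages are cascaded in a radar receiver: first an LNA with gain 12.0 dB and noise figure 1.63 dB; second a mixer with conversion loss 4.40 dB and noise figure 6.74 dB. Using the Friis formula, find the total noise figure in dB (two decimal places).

Convert to linear (a loss of L dB is a gain of −L dB): F_i = 10^(NF_i/10), G_i = 10^(G_i,dB/10)
  Stage 1: F_1 = 10^(1.63/10) = 1.455, G_1 = 10^(12.0/10) = 15.85
  Stage 2: F_2 = 10^(6.74/10) = 4.721, G_2 = 10^(−4.40/10) = 0.3631
Friis cascade:
  F = 1.455 + (4.721 − 1)/15.85 = 1.690
NF = 10 log₁₀(1.690) = 2.28 dB

2.28 dB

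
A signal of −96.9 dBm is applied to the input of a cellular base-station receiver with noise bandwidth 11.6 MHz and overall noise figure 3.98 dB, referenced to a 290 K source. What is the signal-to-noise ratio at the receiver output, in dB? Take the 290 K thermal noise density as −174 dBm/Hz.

2.5 dB

Noise floor: N = −174 + 10 log₁₀(B) + NF
10 log₁₀(1.16×10⁷) = 70.64 dB
N = −174 + 70.64 + 3.98 = −99.38 dBm
SNR = P_sig − N = −96.9 − (−99.38) = 2.48 dB → 2.5 dB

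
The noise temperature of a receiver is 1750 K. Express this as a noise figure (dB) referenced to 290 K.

F = 1 + T_e/T₀ = 1 + 1750/290 = 7.03448
NF = 10 log₁₀(7.03448) = 8.47 dB

8.47 dB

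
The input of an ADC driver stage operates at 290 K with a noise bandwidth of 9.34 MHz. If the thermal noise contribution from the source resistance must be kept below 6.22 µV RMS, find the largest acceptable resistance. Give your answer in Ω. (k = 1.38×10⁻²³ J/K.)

Johnson–Nyquist: V_n = √(4kTRB) ⇒ R = V_n² / (4kTB)
4kTB = 4 × 1.38×10⁻²³ × 290 × 9.34×10⁶ = 1.50×10⁻¹³
R = (6.22×10⁻⁶)² / 1.50×10⁻¹³ = 2.59×10² Ω = 259 Ω

259 Ω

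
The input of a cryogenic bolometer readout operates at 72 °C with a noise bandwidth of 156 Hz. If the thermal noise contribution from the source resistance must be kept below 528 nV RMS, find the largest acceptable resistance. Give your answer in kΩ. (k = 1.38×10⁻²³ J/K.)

93.8 kΩ

T = 72 °C + 273.15 = 345.15 K
Johnson–Nyquist: V_n = √(4kTRB) ⇒ R = V_n² / (4kTB)
4kTB = 4 × 1.38×10⁻²³ × 345.15 × 1.56×10² = 2.97×10⁻¹⁸
R = (5.28×10⁻⁷)² / 2.97×10⁻¹⁸ = 9.38×10⁴ Ω = 93.8 kΩ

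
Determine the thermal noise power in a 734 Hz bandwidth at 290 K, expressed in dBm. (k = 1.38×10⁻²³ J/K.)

P_n = kTB = 1.38×10⁻²³ × 290 × 7.34×10² = 2.94×10⁻¹⁸ W
In dBm: 10 log₁₀(2.94×10⁻¹⁸ / 10⁻³) = −145.3 dBm

−145.3 dBm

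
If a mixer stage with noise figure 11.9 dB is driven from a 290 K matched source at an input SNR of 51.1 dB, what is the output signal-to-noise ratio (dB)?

39.2 dB

By definition F = SNR_in/SNR_out, so in dB: SNR_out = SNR_in − NF
SNR_out = 51.1 − 11.9 = 39.2 dB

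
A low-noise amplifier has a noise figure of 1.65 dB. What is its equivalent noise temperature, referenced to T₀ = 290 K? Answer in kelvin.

134 K

F = 10^(1.65/10) = 1.46218
T_e = (F − 1)·T₀ = (1.46218 − 1) × 290 = 134 K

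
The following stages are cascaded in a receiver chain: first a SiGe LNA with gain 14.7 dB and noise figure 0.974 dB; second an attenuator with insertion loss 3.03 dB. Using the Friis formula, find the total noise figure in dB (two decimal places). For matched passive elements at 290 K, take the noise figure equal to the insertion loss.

Convert to linear (a loss of L dB is a gain of −L dB): F_i = 10^(NF_i/10), G_i = 10^(G_i,dB/10)
  Stage 1: F_1 = 10^(0.974/10) = 1.251, G_1 = 10^(14.7/10) = 29.51
  Stage 2: F_2 = 10^(3.03/10) = 2.009, G_2 = 10^(−3.03/10) = 0.4977
Friis cascade:
  F = 1.251 + (2.009 − 1)/29.51 = 1.286
NF = 10 log₁₀(1.286) = 1.09 dB

1.09 dB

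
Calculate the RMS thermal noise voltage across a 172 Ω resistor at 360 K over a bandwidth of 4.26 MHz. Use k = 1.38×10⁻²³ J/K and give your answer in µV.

3.82 µV

V_n = √(4kTRB)
4kTRB = 4 × 1.38×10⁻²³ × 360 × 1.72×10² × 4.26×10⁶ = 1.46×10⁻¹¹ V²
V_n = √(1.46×10⁻¹¹) = 3.82×10⁻⁶ V = 3.82 µV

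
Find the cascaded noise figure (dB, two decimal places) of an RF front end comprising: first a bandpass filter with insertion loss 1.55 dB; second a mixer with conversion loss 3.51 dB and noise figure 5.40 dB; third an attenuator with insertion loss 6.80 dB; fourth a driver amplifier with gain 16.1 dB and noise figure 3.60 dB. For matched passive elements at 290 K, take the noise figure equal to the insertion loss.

Convert to linear (a loss of L dB is a gain of −L dB): F_i = 10^(NF_i/10), G_i = 10^(G_i,dB/10)
  Stage 1: F_1 = 10^(1.55/10) = 1.429, G_1 = 10^(−1.55/10) = 0.6998
  Stage 2: F_2 = 10^(5.40/10) = 3.467, G_2 = 10^(−3.51/10) = 0.4457
  Stage 3: F_3 = 10^(6.80/10) = 4.786, G_3 = 10^(−6.80/10) = 0.2089
  Stage 4: F_4 = 10^(3.60/10) = 2.291, G_4 = 10^(16.1/10) = 40.74
Friis cascade:
  F = 1.429 + (3.467 − 1)/0.6998 + (4.786 − 1)/0.3119 + (2.291 − 1)/0.06516 = 36.90
NF = 10 log₁₀(36.90) = 15.67 dB

15.67 dB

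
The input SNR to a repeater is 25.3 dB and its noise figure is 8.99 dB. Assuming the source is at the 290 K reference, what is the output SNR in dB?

By definition F = SNR_in/SNR_out, so in dB: SNR_out = SNR_in − NF
SNR_out = 25.3 − 8.99 = 16.31 dB

16.31 dB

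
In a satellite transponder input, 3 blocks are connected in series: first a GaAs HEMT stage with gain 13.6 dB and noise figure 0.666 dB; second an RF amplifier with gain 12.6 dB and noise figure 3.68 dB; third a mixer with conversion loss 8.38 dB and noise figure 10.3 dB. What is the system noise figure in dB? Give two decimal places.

Convert to linear (a loss of L dB is a gain of −L dB): F_i = 10^(NF_i/10), G_i = 10^(G_i,dB/10)
  Stage 1: F_1 = 10^(0.666/10) = 1.166, G_1 = 10^(13.6/10) = 22.91
  Stage 2: F_2 = 10^(3.68/10) = 2.333, G_2 = 10^(12.6/10) = 18.20
  Stage 3: F_3 = 10^(10.3/10) = 10.72, G_3 = 10^(−8.38/10) = 0.1452
Friis cascade:
  F = 1.166 + (2.333 − 1)/22.91 + (10.72 − 1)/416.9 = 1.247
NF = 10 log₁₀(1.247) = 0.96 dB

0.96 dB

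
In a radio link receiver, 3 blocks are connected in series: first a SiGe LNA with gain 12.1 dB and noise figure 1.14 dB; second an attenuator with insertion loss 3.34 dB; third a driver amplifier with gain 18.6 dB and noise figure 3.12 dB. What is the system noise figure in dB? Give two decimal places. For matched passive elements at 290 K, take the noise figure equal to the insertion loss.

1.79 dB

Convert to linear (a loss of L dB is a gain of −L dB): F_i = 10^(NF_i/10), G_i = 10^(G_i,dB/10)
  Stage 1: F_1 = 10^(1.14/10) = 1.300, G_1 = 10^(12.1/10) = 16.22
  Stage 2: F_2 = 10^(3.34/10) = 2.158, G_2 = 10^(−3.34/10) = 0.4634
  Stage 3: F_3 = 10^(3.12/10) = 2.051, G_3 = 10^(18.6/10) = 72.44
Friis cascade:
  F = 1.300 + (2.158 − 1)/16.22 + (2.051 − 1)/7.516 = 1.511
NF = 10 log₁₀(1.511) = 1.79 dB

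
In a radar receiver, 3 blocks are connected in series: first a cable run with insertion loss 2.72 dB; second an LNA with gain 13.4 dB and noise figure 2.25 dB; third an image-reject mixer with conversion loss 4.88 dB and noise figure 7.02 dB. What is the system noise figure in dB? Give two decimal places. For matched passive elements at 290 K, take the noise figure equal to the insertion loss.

5.42 dB

Convert to linear (a loss of L dB is a gain of −L dB): F_i = 10^(NF_i/10), G_i = 10^(G_i,dB/10)
  Stage 1: F_1 = 10^(2.72/10) = 1.871, G_1 = 10^(−2.72/10) = 0.5346
  Stage 2: F_2 = 10^(2.25/10) = 1.679, G_2 = 10^(13.4/10) = 21.88
  Stage 3: F_3 = 10^(7.02/10) = 5.035, G_3 = 10^(−4.88/10) = 0.3251
Friis cascade:
  F = 1.871 + (1.679 − 1)/0.5346 + (5.035 − 1)/11.69 = 3.486
NF = 10 log₁₀(3.486) = 5.42 dB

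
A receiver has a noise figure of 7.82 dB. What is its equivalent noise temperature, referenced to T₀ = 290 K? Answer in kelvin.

1465 K

F = 10^(7.82/10) = 6.05341
T_e = (F − 1)·T₀ = (6.05341 − 1) × 290 = 1465 K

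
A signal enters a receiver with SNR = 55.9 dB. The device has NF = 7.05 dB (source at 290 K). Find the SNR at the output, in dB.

By definition F = SNR_in/SNR_out, so in dB: SNR_out = SNR_in − NF
SNR_out = 55.9 − 7.05 = 48.85 dB

48.85 dB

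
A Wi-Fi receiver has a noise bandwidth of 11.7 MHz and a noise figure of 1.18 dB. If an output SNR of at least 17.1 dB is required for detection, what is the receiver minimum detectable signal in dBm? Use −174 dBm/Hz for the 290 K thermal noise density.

Sensitivity = −174 + 10 log₁₀(B) + NF + SNR_min
= −174 + 70.68 + 1.18 + 17.1
= −85.04 dBm → −85.0 dBm

−85.0 dBm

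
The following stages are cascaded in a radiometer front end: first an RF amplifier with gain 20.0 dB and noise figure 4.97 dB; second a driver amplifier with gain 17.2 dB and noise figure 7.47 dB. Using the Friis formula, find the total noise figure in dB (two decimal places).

Convert to linear (a loss of L dB is a gain of −L dB): F_i = 10^(NF_i/10), G_i = 10^(G_i,dB/10)
  Stage 1: F_1 = 10^(4.97/10) = 3.141, G_1 = 10^(20.0/10) = 100.0
  Stage 2: F_2 = 10^(7.47/10) = 5.585, G_2 = 10^(17.2/10) = 52.48
Friis cascade:
  F = 3.141 + (5.585 − 1)/100.0 = 3.186
NF = 10 log₁₀(3.186) = 5.03 dB

5.03 dB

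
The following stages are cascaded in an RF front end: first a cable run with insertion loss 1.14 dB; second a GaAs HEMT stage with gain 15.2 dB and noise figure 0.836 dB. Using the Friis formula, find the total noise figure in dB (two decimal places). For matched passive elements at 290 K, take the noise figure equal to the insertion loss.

1.98 dB

Convert to linear (a loss of L dB is a gain of −L dB): F_i = 10^(NF_i/10), G_i = 10^(G_i,dB/10)
  Stage 1: F_1 = 10^(1.14/10) = 1.300, G_1 = 10^(−1.14/10) = 0.7691
  Stage 2: F_2 = 10^(0.836/10) = 1.212, G_2 = 10^(15.2/10) = 33.11
Friis cascade:
  F = 1.300 + (1.212 − 1)/0.7691 = 1.576
NF = 10 log₁₀(1.576) = 1.98 dB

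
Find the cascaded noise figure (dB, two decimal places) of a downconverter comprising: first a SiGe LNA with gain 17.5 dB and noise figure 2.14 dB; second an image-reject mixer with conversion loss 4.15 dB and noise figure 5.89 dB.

Convert to linear (a loss of L dB is a gain of −L dB): F_i = 10^(NF_i/10), G_i = 10^(G_i,dB/10)
  Stage 1: F_1 = 10^(2.14/10) = 1.637, G_1 = 10^(17.5/10) = 56.23
  Stage 2: F_2 = 10^(5.89/10) = 3.882, G_2 = 10^(−4.15/10) = 0.3846
Friis cascade:
  F = 1.637 + (3.882 − 1)/56.23 = 1.688
NF = 10 log₁₀(1.688) = 2.27 dB

2.27 dB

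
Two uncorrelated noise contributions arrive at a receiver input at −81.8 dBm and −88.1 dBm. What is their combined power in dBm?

−80.9 dBm

Convert to linear, add, convert back:
P₁ = 6.61×10⁻¹² W, P₂ = 1.55×10⁻¹² W
P_tot = 8.16×10⁻¹² W → 10 log₁₀(P_tot / 10⁻³) = −80.9 dBm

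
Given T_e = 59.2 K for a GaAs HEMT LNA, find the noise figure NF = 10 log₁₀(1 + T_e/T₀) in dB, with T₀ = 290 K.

0.807 dB

F = 1 + T_e/T₀ = 1 + 59.2/290 = 1.20414
NF = 10 log₁₀(1.20414) = 0.807 dB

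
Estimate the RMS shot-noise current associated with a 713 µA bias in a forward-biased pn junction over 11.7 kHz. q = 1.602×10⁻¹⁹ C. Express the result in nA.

I_n = √(2qI·B)
2qI·B = 2 × 1.602×10⁻¹⁹ × 7.13×10⁻⁴ × 1.17×10⁴ = 2.67×10⁻¹⁸ A²
I_n = √(2.67×10⁻¹⁸) = 1.63×10⁻⁹ A = 1.63 nA

1.63 nA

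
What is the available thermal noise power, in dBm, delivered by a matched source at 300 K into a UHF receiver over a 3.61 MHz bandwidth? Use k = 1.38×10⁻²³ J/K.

−108.3 dBm

P_n = kTB = 1.38×10⁻²³ × 300 × 3.61×10⁶ = 1.49×10⁻¹⁴ W
In dBm: 10 log₁₀(1.49×10⁻¹⁴ / 10⁻³) = −108.3 dBm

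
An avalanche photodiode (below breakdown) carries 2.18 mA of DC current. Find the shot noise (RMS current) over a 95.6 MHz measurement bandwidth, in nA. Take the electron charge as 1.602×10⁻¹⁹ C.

I_n = √(2qI·B)
2qI·B = 2 × 1.602×10⁻¹⁹ × 2.18×10⁻³ × 9.56×10⁷ = 6.68×10⁻¹⁴ A²
I_n = √(6.68×10⁻¹⁴) = 2.58×10⁻⁷ A = 258 nA

258 nA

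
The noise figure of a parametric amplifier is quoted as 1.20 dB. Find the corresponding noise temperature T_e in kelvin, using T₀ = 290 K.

F = 10^(1.20/10) = 1.31826
T_e = (F − 1)·T₀ = (1.31826 − 1) × 290 = 92.3 K

92.3 K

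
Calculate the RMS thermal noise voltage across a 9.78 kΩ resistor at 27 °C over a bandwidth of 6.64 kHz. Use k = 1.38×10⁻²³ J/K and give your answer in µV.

T = 27 °C + 273.15 = 300.15 K
V_n = √(4kTRB)
4kTRB = 4 × 1.38×10⁻²³ × 300.15 × 9.78×10³ × 6.64×10³ = 1.08×10⁻¹² V²
V_n = √(1.08×10⁻¹²) = 1.04×10⁻⁶ V = 1.04 µV

1.04 µV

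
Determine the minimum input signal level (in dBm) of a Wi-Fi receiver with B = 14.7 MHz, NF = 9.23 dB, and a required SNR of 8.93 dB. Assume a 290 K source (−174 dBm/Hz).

Sensitivity = −174 + 10 log₁₀(B) + NF + SNR_min
= −174 + 71.67 + 9.23 + 8.93
= −84.17 dBm → −84.2 dBm

−84.2 dBm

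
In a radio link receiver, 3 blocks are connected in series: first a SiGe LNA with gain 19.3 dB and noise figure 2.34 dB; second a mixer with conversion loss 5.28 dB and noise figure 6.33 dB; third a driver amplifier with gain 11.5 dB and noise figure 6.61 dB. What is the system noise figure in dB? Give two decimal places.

Convert to linear (a loss of L dB is a gain of −L dB): F_i = 10^(NF_i/10), G_i = 10^(G_i,dB/10)
  Stage 1: F_1 = 10^(2.34/10) = 1.714, G_1 = 10^(19.3/10) = 85.11
  Stage 2: F_2 = 10^(6.33/10) = 4.295, G_2 = 10^(−5.28/10) = 0.2965
  Stage 3: F_3 = 10^(6.61/10) = 4.581, G_3 = 10^(11.5/10) = 14.13
Friis cascade:
  F = 1.714 + (4.295 − 1)/85.11 + (4.581 − 1)/25.23 = 1.895
NF = 10 log₁₀(1.895) = 2.78 dB

2.78 dB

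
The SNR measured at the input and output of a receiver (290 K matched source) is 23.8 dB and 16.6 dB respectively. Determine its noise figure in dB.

NF (dB) = SNR_in(dB) − SNR_out(dB) when the source is at T₀
NF = 23.8 − 16.6 = 7.2 dB

7.2 dB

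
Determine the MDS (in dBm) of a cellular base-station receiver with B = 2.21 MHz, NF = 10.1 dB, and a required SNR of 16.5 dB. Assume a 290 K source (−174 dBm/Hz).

Sensitivity = −174 + 10 log₁₀(B) + NF + SNR_min
= −174 + 63.44 + 10.1 + 16.5
= −83.96 dBm → −84.0 dBm

−84.0 dBm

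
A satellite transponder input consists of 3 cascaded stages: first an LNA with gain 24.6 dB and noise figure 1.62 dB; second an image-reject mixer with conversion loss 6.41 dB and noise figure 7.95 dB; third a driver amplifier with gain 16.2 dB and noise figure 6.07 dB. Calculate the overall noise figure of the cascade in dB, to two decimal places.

1.81 dB

Convert to linear (a loss of L dB is a gain of −L dB): F_i = 10^(NF_i/10), G_i = 10^(G_i,dB/10)
  Stage 1: F_1 = 10^(1.62/10) = 1.452, G_1 = 10^(24.6/10) = 288.4
  Stage 2: F_2 = 10^(7.95/10) = 6.237, G_2 = 10^(−6.41/10) = 0.2286
  Stage 3: F_3 = 10^(6.07/10) = 4.046, G_3 = 10^(16.2/10) = 41.69
Friis cascade:
  F = 1.452 + (6.237 − 1)/288.4 + (4.046 − 1)/65.92 = 1.516
NF = 10 log₁₀(1.516) = 1.81 dB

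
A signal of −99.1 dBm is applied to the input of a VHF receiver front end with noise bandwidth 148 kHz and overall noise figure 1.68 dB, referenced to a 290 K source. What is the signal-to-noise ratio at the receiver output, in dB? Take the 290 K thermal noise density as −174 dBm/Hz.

21.5 dB

Noise floor: N = −174 + 10 log₁₀(B) + NF
10 log₁₀(1.48×10⁵) = 51.7 dB
N = −174 + 51.7 + 1.68 = −120.62 dBm
SNR = P_sig − N = −99.1 − (−120.62) = 21.52 dB → 21.5 dB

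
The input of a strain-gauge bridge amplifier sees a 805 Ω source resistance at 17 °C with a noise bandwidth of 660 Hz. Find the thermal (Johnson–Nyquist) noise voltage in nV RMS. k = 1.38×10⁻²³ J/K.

92.2 nV

T = 17 °C + 273.15 = 290.15 K
V_n = √(4kTRB)
4kTRB = 4 × 1.38×10⁻²³ × 290.15 × 8.05×10² × 6.60×10² = 8.51×10⁻¹⁵ V²
V_n = √(8.51×10⁻¹⁵) = 9.22×10⁻⁸ V = 92.2 nV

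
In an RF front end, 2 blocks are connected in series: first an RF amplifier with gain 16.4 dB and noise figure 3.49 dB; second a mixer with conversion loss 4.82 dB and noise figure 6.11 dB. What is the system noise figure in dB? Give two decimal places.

Convert to linear (a loss of L dB is a gain of −L dB): F_i = 10^(NF_i/10), G_i = 10^(G_i,dB/10)
  Stage 1: F_1 = 10^(3.49/10) = 2.234, G_1 = 10^(16.4/10) = 43.65
  Stage 2: F_2 = 10^(6.11/10) = 4.083, G_2 = 10^(−4.82/10) = 0.3296
Friis cascade:
  F = 2.234 + (4.083 − 1)/43.65 = 2.304
NF = 10 log₁₀(2.304) = 3.63 dB

3.63 dB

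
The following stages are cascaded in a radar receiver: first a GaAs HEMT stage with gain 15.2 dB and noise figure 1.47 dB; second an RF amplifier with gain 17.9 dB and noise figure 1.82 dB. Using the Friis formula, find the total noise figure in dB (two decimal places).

1.52 dB

Convert to linear (a loss of L dB is a gain of −L dB): F_i = 10^(NF_i/10), G_i = 10^(G_i,dB/10)
  Stage 1: F_1 = 10^(1.47/10) = 1.403, G_1 = 10^(15.2/10) = 33.11
  Stage 2: F_2 = 10^(1.82/10) = 1.521, G_2 = 10^(17.9/10) = 61.66
Friis cascade:
  F = 1.403 + (1.521 − 1)/33.11 = 1.419
NF = 10 log₁₀(1.419) = 1.52 dB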